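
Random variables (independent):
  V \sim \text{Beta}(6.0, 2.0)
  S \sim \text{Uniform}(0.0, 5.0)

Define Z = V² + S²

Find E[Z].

E[Z] = E[V²] + E[S²]
E[V²] = Var(V) + E[V]² = 0.020833333 + 0.5625 = 0.58333333
E[S²] = Var(S) + E[S]² = 2.0833333 + 6.25 = 8.3333333
E[Z] = 0.58333333 + 8.3333333 = 8.9166667

8.9166667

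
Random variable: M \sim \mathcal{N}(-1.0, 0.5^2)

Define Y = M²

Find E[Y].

E[M²] = Var(M) + (E[M])² = 0.25 + 1 = 1.25

1.25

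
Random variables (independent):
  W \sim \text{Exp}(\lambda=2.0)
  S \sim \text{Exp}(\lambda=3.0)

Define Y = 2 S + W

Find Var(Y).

For independent RVs: Var(aX + bY) = a²Var(X) + b²Var(Y)
Var(W) = 0.25
Var(S) = 0.11111111
Var(Y) = 1²*0.25 + 2²*0.11111111
= 1*0.25 + 4*0.11111111 = 0.69444444

0.69444444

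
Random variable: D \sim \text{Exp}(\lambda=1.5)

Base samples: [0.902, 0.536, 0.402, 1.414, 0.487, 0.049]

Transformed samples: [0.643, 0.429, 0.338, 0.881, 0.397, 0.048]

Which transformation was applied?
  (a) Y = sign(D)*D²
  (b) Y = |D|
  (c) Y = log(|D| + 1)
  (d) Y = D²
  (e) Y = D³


Checking option (c) Y = log(|D| + 1):
  D = 0.902 -> Y = 0.643 ✓
  D = 0.536 -> Y = 0.429 ✓
  D = 0.402 -> Y = 0.338 ✓
All samples match this transformation.

(c) log(|D| + 1)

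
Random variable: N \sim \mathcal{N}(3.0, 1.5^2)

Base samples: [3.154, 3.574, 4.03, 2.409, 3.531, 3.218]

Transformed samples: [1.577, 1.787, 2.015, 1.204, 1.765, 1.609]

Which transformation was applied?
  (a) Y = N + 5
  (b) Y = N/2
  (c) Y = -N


Checking option (b) Y = N/2:
  N = 3.154 -> Y = 1.577 ✓
  N = 3.574 -> Y = 1.787 ✓
  N = 4.03 -> Y = 2.015 ✓
All samples match this transformation.

(b) N/2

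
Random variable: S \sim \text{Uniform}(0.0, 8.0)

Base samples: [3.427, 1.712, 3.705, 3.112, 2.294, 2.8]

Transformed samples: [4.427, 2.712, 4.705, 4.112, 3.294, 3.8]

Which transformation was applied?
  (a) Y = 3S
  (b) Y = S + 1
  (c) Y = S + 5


Checking option (b) Y = S + 1:
  S = 3.427 -> Y = 4.427 ✓
  S = 1.712 -> Y = 2.712 ✓
  S = 3.705 -> Y = 4.705 ✓
All samples match this transformation.

(b) S + 1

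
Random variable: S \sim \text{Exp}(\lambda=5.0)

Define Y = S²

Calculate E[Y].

E[S²] = Var(S) + (E[S])² = 0.04 + 0.04 = 0.08

0.08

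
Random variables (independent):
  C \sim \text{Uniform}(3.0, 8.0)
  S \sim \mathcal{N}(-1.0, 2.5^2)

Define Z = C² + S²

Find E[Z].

E[Z] = E[C²] + E[S²]
E[C²] = Var(C) + E[C]² = 2.0833333 + 30.25 = 32.333333
E[S²] = Var(S) + E[S]² = 6.25 + 1 = 7.25
E[Z] = 32.333333 + 7.25 = 39.583333

39.583333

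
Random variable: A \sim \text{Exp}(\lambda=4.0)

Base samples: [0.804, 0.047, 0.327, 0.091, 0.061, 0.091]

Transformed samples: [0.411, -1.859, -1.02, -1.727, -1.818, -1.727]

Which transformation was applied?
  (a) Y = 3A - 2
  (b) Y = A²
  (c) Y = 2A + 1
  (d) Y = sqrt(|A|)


Checking option (a) Y = 3A - 2:
  A = 0.804 -> Y = 0.411 ✓
  A = 0.047 -> Y = -1.859 ✓
  A = 0.327 -> Y = -1.02 ✓
All samples match this transformation.

(a) 3A - 2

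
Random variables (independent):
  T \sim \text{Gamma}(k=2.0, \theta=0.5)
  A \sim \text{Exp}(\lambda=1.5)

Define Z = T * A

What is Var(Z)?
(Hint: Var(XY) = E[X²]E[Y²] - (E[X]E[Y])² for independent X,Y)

Var(XY) = E[X²]E[Y²] - (E[X]E[Y])²
E[T] = 1, Var(T) = 0.5
E[A] = 0.66666667, Var(A) = 0.44444444
E[T²] = 0.5 + 1² = 1.5
E[A²] = 0.44444444 + 0.66666667² = 0.88888889
Var(Z) = 1.5*0.88888889 - (1*0.66666667)²
= 1.3333333 - 0.44444444 = 0.88888889

0.88888889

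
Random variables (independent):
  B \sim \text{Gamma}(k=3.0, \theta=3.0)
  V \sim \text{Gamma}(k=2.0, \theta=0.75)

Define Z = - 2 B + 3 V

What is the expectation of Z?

E[Z] = -2*E[B] + 3*E[V]
E[B] = 9
E[V] = 1.5
E[Z] = -2*9 + 3*1.5 = -13.5

-13.5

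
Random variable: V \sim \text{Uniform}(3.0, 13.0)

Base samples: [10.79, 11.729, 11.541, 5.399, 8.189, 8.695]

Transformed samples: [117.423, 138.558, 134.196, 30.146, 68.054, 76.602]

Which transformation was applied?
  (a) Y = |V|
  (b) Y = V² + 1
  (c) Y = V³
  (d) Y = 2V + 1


Checking option (b) Y = V² + 1:
  V = 10.79 -> Y = 117.423 ✓
  V = 11.729 -> Y = 138.558 ✓
  V = 11.541 -> Y = 134.196 ✓
All samples match this transformation.

(b) V² + 1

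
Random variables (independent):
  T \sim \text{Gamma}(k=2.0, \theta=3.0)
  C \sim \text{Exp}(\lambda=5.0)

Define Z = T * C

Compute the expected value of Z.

For independent RVs: E[XY] = E[X]*E[Y]
E[T] = 6
E[C] = 0.2
E[Z] = 6 * 0.2 = 1.2

1.2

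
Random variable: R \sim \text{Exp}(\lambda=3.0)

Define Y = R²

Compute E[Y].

E[R²] = Var(R) + (E[R])² = 0.11111111 + 0.11111111 = 0.22222222

0.22222222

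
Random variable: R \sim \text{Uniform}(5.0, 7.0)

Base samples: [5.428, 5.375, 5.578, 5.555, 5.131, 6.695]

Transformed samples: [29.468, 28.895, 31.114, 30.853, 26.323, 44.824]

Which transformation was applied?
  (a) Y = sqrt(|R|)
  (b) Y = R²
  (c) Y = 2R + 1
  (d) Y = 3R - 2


Checking option (b) Y = R²:
  R = 5.428 -> Y = 29.468 ✓
  R = 5.375 -> Y = 28.895 ✓
  R = 5.578 -> Y = 31.114 ✓
All samples match this transformation.

(b) R²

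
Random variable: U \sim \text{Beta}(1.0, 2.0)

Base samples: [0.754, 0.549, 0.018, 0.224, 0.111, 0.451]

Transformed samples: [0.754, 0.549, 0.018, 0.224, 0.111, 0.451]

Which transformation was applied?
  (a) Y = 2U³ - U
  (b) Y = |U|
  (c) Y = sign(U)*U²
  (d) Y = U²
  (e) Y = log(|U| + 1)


Checking option (b) Y = |U|:
  U = 0.754 -> Y = 0.754 ✓
  U = 0.549 -> Y = 0.549 ✓
  U = 0.018 -> Y = 0.018 ✓
All samples match this transformation.

(b) |U|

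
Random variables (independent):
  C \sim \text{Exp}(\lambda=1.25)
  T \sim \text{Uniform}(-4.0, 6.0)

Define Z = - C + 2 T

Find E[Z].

E[Z] = -1*E[C] + 2*E[T]
E[C] = 0.8
E[T] = 1
E[Z] = -1*0.8 + 2*1 = 1.2

1.2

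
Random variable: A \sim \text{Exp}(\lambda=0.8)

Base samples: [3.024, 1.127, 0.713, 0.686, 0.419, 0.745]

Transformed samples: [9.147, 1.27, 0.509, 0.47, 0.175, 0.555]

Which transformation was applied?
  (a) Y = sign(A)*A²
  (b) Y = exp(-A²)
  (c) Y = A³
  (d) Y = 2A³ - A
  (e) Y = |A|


Checking option (a) Y = sign(A)*A²:
  A = 3.024 -> Y = 9.147 ✓
  A = 1.127 -> Y = 1.27 ✓
  A = 0.713 -> Y = 0.509 ✓
All samples match this transformation.

(a) sign(A)*A²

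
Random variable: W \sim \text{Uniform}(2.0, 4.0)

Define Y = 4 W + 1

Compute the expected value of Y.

For Y = 4W + 1:
E[Y] = 4 * E[W] + 1
E[W] = (2 + 4)/2 = 3
E[Y] = 4 * 3 + 1 = 13

13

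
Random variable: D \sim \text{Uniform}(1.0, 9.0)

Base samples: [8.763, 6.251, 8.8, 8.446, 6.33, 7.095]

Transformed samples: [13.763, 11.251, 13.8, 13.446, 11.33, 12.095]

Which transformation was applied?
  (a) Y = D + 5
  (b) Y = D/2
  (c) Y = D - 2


Checking option (a) Y = D + 5:
  D = 8.763 -> Y = 13.763 ✓
  D = 6.251 -> Y = 11.251 ✓
  D = 8.8 -> Y = 13.8 ✓
All samples match this transformation.

(a) D + 5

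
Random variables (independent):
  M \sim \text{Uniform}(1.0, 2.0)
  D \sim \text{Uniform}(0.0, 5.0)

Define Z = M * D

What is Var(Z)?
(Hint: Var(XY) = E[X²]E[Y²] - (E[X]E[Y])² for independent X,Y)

Var(XY) = E[X²]E[Y²] - (E[X]E[Y])²
E[M] = 1.5, Var(M) = 0.083333333
E[D] = 2.5, Var(D) = 2.0833333
E[M²] = 0.083333333 + 1.5² = 2.3333333
E[D²] = 2.0833333 + 2.5² = 8.3333333
Var(Z) = 2.3333333*8.3333333 - (1.5*2.5)²
= 19.444444 - 14.0625 = 5.3819444

5.3819444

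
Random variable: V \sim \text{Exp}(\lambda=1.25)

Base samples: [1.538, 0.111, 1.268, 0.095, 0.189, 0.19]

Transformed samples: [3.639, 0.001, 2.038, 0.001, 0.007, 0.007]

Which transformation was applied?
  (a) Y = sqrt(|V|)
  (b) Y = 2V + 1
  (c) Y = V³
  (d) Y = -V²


Checking option (c) Y = V³:
  V = 1.538 -> Y = 3.639 ✓
  V = 0.111 -> Y = 0.001 ✓
  V = 1.268 -> Y = 2.038 ✓
All samples match this transformation.

(c) V³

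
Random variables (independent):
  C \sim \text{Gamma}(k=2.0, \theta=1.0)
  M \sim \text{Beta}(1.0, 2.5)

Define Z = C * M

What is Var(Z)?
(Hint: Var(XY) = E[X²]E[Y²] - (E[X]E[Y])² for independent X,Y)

Var(XY) = E[X²]E[Y²] - (E[X]E[Y])²
E[C] = 2, Var(C) = 2
E[M] = 0.28571429, Var(M) = 0.045351474
E[C²] = 2 + 2² = 6
E[M²] = 0.045351474 + 0.28571429² = 0.12698413
Var(Z) = 6*0.12698413 - (2*0.28571429)²
= 0.76190476 - 0.32653061 = 0.43537415

0.43537415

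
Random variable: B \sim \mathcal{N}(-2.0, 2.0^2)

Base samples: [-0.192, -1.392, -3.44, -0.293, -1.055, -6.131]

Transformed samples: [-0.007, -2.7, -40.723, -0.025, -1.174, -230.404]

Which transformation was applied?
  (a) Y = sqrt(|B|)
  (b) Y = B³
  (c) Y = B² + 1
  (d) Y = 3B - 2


Checking option (b) Y = B³:
  B = -0.192 -> Y = -0.007 ✓
  B = -1.392 -> Y = -2.7 ✓
  B = -3.44 -> Y = -40.723 ✓
All samples match this transformation.

(b) B³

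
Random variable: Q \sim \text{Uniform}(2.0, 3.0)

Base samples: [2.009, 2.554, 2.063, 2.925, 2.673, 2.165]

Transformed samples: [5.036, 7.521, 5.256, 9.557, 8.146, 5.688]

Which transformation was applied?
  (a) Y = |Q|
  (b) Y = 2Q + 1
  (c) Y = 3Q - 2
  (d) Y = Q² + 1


Checking option (d) Y = Q² + 1:
  Q = 2.009 -> Y = 5.036 ✓
  Q = 2.554 -> Y = 7.521 ✓
  Q = 2.063 -> Y = 5.256 ✓
All samples match this transformation.

(d) Q² + 1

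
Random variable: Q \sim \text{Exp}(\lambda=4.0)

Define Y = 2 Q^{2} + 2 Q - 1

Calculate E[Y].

E[Y] = 2*E[Q²] + 2*E[Q] - 1
E[Q] = 0.25
E[Q²] = Var(Q) + (E[Q])² = 0.0625 + 0.0625 = 0.125
E[Y] = 2*0.125 + 2*0.25 - 1 = -0.25

-0.25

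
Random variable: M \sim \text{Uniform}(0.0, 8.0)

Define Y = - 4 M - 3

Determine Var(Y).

For Y = aM + b: Var(Y) = a² * Var(M)
Var(M) = (8 - 0)^2/12 = 5.3333333
Var(Y) = (-4)² * 5.3333333 = 16 * 5.3333333 = 85.333333

85.333333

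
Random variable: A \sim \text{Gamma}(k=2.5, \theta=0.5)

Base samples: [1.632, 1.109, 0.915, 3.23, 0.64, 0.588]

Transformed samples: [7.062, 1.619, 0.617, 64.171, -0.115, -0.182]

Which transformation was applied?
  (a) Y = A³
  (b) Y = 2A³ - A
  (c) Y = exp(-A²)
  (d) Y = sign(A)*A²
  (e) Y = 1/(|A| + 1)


Checking option (b) Y = 2A³ - A:
  A = 1.632 -> Y = 7.062 ✓
  A = 1.109 -> Y = 1.619 ✓
  A = 0.915 -> Y = 0.617 ✓
All samples match this transformation.

(b) 2A³ - A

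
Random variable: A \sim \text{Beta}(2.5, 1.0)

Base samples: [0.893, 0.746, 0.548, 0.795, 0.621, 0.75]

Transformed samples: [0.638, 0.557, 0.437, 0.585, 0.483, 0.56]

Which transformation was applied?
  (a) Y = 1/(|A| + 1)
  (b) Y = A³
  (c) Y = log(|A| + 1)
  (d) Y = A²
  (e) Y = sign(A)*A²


Checking option (c) Y = log(|A| + 1):
  A = 0.893 -> Y = 0.638 ✓
  A = 0.746 -> Y = 0.557 ✓
  A = 0.548 -> Y = 0.437 ✓
All samples match this transformation.

(c) log(|A| + 1)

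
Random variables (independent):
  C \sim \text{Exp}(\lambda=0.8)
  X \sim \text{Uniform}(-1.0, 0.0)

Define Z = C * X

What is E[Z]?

For independent RVs: E[XY] = E[X]*E[Y]
E[C] = 1.25
E[X] = -0.5
E[Z] = 1.25 * (-0.5) = -0.625

-0.625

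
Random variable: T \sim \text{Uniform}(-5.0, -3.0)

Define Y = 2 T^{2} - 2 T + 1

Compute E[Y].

E[Y] = 2*E[T²] - 2*E[T] + 1
E[T] = -4
E[T²] = Var(T) + (E[T])² = 0.33333333 + 16 = 16.333333
E[Y] = 2*16.333333 - 2*(-4) + 1 = 41.666667

41.666667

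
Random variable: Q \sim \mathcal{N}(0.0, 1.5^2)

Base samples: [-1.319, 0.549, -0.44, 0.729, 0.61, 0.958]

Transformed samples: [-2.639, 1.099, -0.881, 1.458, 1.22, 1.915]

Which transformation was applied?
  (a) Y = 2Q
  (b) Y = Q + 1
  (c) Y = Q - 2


Checking option (a) Y = 2Q:
  Q = -1.319 -> Y = -2.639 ✓
  Q = 0.549 -> Y = 1.099 ✓
  Q = -0.44 -> Y = -0.881 ✓
All samples match this transformation.

(a) 2Q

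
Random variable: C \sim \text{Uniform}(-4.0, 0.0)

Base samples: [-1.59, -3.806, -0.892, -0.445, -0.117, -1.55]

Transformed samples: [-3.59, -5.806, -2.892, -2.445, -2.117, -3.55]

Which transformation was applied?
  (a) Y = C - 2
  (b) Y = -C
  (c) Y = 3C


Checking option (a) Y = C - 2:
  C = -1.59 -> Y = -3.59 ✓
  C = -3.806 -> Y = -5.806 ✓
  C = -0.892 -> Y = -2.892 ✓
All samples match this transformation.

(a) C - 2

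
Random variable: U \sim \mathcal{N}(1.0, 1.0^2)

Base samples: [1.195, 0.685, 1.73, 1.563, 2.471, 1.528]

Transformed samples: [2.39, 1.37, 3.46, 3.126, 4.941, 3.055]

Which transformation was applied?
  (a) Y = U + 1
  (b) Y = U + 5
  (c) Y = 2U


Checking option (c) Y = 2U:
  U = 1.195 -> Y = 2.39 ✓
  U = 0.685 -> Y = 1.37 ✓
  U = 1.73 -> Y = 3.46 ✓
All samples match this transformation.

(c) 2U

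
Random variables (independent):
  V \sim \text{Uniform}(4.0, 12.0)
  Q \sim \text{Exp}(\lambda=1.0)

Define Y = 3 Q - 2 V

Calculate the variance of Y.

For independent RVs: Var(aX + bY) = a²Var(X) + b²Var(Y)
Var(V) = 5.3333333
Var(Q) = 1
Var(Y) = (-2)²*5.3333333 + 3²*1
= 4*5.3333333 + 9*1 = 30.333333

30.333333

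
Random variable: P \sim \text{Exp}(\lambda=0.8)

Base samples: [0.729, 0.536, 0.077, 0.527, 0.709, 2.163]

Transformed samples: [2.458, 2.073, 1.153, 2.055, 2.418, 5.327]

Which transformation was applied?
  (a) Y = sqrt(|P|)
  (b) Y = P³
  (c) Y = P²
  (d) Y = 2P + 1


Checking option (d) Y = 2P + 1:
  P = 0.729 -> Y = 2.458 ✓
  P = 0.536 -> Y = 2.073 ✓
  P = 0.077 -> Y = 1.153 ✓
All samples match this transformation.

(d) 2P + 1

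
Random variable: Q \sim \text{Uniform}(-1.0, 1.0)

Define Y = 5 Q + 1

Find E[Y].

For Y = 5Q + 1:
E[Y] = 5 * E[Q] + 1
E[Q] = (-1 + 1)/2 = 0
E[Y] = 5 * 0 + 1 = 1

1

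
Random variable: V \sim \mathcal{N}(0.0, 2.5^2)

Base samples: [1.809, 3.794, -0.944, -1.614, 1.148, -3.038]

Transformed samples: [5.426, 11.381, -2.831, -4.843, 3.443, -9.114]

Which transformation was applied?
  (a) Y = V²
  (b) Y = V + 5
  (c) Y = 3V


Checking option (c) Y = 3V:
  V = 1.809 -> Y = 5.426 ✓
  V = 3.794 -> Y = 11.381 ✓
  V = -0.944 -> Y = -2.831 ✓
All samples match this transformation.

(c) 3V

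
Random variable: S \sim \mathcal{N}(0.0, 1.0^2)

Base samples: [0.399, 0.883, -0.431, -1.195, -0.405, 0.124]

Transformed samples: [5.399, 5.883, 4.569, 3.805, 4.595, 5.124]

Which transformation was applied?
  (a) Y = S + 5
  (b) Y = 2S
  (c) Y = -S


Checking option (a) Y = S + 5:
  S = 0.399 -> Y = 5.399 ✓
  S = 0.883 -> Y = 5.883 ✓
  S = -0.431 -> Y = 4.569 ✓
All samples match this transformation.

(a) S + 5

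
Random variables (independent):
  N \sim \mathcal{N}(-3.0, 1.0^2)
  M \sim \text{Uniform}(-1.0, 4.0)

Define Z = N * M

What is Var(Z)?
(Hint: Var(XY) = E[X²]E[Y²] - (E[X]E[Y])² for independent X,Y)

Var(XY) = E[X²]E[Y²] - (E[X]E[Y])²
E[N] = -3, Var(N) = 1
E[M] = 1.5, Var(M) = 2.0833333
E[N²] = 1 + (-3)² = 10
E[M²] = 2.0833333 + 1.5² = 4.3333333
Var(Z) = 10*4.3333333 - (-3*1.5)²
= 43.333333 - 20.25 = 23.083333

23.083333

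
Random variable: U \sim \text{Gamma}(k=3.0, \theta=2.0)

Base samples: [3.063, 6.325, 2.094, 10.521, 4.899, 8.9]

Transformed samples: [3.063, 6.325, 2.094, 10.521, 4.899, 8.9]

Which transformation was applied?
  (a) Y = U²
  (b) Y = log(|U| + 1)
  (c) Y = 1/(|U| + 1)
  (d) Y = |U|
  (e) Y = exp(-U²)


Checking option (d) Y = |U|:
  U = 3.063 -> Y = 3.063 ✓
  U = 6.325 -> Y = 6.325 ✓
  U = 2.094 -> Y = 2.094 ✓
All samples match this transformation.

(d) |U|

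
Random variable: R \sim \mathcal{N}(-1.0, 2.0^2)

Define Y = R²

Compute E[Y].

Using E[X²] = Var(X) + (E[X])²:
E[R] = -1
Var(R) = 2.0^2 = 4
E[R²] = 4 + (-1)² = 4 + 1 = 5

5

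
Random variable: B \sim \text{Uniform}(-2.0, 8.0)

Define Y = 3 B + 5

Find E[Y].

For Y = 3B + 5:
E[Y] = 3 * E[B] + 5
E[B] = (-2 + 8)/2 = 3
E[Y] = 3 * 3 + 5 = 14

14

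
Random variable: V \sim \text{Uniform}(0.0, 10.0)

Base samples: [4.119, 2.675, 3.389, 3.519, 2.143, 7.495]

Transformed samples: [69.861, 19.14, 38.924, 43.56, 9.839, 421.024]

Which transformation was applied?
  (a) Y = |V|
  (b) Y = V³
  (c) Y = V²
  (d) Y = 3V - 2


Checking option (b) Y = V³:
  V = 4.119 -> Y = 69.861 ✓
  V = 2.675 -> Y = 19.14 ✓
  V = 3.389 -> Y = 38.924 ✓
All samples match this transformation.

(b) V³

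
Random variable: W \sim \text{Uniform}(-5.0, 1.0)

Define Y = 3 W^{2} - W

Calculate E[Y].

E[Y] = 3*E[W²] - 1*E[W]
E[W] = -2
E[W²] = Var(W) + (E[W])² = 3 + 4 = 7
E[Y] = 3*7 - 1*(-2) = 23

23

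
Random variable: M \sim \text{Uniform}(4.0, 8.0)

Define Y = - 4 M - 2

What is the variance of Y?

For Y = aM + b: Var(Y) = a² * Var(M)
Var(M) = (8 - 4)^2/12 = 1.3333333
Var(Y) = (-4)² * 1.3333333 = 16 * 1.3333333 = 21.333333

21.333333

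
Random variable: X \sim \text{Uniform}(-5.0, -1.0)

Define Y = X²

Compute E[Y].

Using E[X²] = Var(X) + (E[X])²:
E[X] = -3
Var(X) = (-1 + 5)^2/12 = 1.3333333
E[X²] = 1.3333333 + (-3)² = 1.3333333 + 9 = 10.333333

10.333333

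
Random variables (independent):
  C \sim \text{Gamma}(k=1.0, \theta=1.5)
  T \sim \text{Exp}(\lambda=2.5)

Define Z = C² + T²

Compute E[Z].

E[Z] = E[C²] + E[T²]
E[C²] = Var(C) + E[C]² = 2.25 + 2.25 = 4.5
E[T²] = Var(T) + E[T]² = 0.16 + 0.16 = 0.32
E[Z] = 4.5 + 0.32 = 4.82

4.82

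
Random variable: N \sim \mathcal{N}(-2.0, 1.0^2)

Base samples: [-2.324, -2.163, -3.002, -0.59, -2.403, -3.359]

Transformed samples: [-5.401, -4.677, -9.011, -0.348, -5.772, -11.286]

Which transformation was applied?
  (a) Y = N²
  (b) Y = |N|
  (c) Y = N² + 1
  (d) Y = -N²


Checking option (d) Y = -N²:
  N = -2.324 -> Y = -5.401 ✓
  N = -2.163 -> Y = -4.677 ✓
  N = -3.002 -> Y = -9.011 ✓
All samples match this transformation.

(d) -N²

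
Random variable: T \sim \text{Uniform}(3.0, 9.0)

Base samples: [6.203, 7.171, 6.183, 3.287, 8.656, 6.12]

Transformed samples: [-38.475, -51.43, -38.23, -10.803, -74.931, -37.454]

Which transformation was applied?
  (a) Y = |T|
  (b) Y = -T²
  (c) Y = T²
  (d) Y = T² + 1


Checking option (b) Y = -T²:
  T = 6.203 -> Y = -38.475 ✓
  T = 7.171 -> Y = -51.43 ✓
  T = 6.183 -> Y = -38.23 ✓
All samples match this transformation.

(b) -T²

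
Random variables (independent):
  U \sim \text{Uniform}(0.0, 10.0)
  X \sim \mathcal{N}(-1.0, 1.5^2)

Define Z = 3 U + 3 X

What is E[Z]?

E[Z] = 3*E[U] + 3*E[X]
E[U] = 5
E[X] = -1
E[Z] = 3*5 + 3*(-1) = 12

12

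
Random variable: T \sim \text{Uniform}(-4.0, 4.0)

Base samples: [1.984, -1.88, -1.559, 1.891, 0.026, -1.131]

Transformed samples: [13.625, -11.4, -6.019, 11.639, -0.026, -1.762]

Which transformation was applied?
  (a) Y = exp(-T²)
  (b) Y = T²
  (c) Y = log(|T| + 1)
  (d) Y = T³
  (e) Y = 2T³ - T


Checking option (e) Y = 2T³ - T:
  T = 1.984 -> Y = 13.625 ✓
  T = -1.88 -> Y = -11.4 ✓
  T = -1.559 -> Y = -6.019 ✓
All samples match this transformation.

(e) 2T³ - T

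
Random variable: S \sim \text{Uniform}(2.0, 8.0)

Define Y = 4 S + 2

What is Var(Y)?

For Y = aS + b: Var(Y) = a² * Var(S)
Var(S) = (8 - 2)^2/12 = 3
Var(Y) = 4² * 3 = 16 * 3 = 48

48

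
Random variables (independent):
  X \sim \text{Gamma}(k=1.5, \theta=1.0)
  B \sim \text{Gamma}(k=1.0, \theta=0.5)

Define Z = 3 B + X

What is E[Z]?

E[Z] = 1*E[X] + 3*E[B]
E[X] = 1.5
E[B] = 0.5
E[Z] = 1*1.5 + 3*0.5 = 3

3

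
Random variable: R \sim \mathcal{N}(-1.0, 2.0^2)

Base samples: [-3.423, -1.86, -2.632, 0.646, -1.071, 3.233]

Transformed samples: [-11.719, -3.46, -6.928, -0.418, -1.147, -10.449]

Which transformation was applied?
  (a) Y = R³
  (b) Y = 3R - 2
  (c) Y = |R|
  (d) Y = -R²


Checking option (d) Y = -R²:
  R = -3.423 -> Y = -11.719 ✓
  R = -1.86 -> Y = -3.46 ✓
  R = -2.632 -> Y = -6.928 ✓
All samples match this transformation.

(d) -R²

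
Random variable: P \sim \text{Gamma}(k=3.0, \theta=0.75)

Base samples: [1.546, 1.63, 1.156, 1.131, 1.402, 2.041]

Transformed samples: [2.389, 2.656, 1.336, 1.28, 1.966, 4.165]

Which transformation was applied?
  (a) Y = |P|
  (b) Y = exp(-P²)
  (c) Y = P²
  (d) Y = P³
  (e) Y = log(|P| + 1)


Checking option (c) Y = P²:
  P = 1.546 -> Y = 2.389 ✓
  P = 1.63 -> Y = 2.656 ✓
  P = 1.156 -> Y = 1.336 ✓
All samples match this transformation.

(c) P²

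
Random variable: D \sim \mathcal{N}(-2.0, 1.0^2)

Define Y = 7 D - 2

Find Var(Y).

For Y = aD + b: Var(Y) = a² * Var(D)
Var(D) = 1.0^2 = 1
Var(Y) = 7² * 1 = 49 * 1 = 49

49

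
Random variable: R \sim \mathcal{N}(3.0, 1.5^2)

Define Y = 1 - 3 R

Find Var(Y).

For Y = aR + b: Var(Y) = a² * Var(R)
Var(R) = 1.5^2 = 2.25
Var(Y) = (-3)² * 2.25 = 9 * 2.25 = 20.25

20.25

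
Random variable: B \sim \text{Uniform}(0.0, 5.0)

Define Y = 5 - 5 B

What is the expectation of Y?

For Y = -5B + 5:
E[Y] = -5 * E[B] + 5
E[B] = (0 + 5)/2 = 2.5
E[Y] = -5 * 2.5 + 5 = -7.5

-7.5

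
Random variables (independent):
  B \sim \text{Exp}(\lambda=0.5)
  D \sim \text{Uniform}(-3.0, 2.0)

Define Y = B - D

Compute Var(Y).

For independent RVs: Var(aX + bY) = a²Var(X) + b²Var(Y)
Var(B) = 4
Var(D) = 2.0833333
Var(Y) = 1²*4 + (-1)²*2.0833333
= 1*4 + 1*2.0833333 = 6.0833333

6.0833333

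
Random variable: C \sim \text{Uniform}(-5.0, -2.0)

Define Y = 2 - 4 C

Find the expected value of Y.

For Y = -4C + 2:
E[Y] = -4 * E[C] + 2
E[C] = (-5 - 2)/2 = -3.5
E[Y] = -4 * (-3.5) + 2 = 16

16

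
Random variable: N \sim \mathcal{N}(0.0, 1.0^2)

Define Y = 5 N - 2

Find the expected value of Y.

For Y = 5N - 2:
E[Y] = 5 * E[N] - 2
E[N] = 0.0 = 0
E[Y] = 5 * 0 - 2 = -2

-2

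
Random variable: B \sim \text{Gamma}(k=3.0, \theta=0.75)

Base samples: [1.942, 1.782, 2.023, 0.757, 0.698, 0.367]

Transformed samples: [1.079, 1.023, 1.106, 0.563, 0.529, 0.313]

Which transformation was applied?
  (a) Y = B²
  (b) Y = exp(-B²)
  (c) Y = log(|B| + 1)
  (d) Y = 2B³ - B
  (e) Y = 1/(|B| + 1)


Checking option (c) Y = log(|B| + 1):
  B = 1.942 -> Y = 1.079 ✓
  B = 1.782 -> Y = 1.023 ✓
  B = 2.023 -> Y = 1.106 ✓
All samples match this transformation.

(c) log(|B| + 1)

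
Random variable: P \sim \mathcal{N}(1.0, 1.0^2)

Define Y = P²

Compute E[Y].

Using E[X²] = Var(X) + (E[X])²:
E[P] = 1
Var(P) = 1.0^2 = 1
E[P²] = 1 + 1² = 1 + 1 = 2

2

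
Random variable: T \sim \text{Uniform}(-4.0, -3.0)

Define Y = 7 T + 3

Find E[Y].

For Y = 7T + 3:
E[Y] = 7 * E[T] + 3
E[T] = (-4 - 3)/2 = -3.5
E[Y] = 7 * (-3.5) + 3 = -21.5

-21.5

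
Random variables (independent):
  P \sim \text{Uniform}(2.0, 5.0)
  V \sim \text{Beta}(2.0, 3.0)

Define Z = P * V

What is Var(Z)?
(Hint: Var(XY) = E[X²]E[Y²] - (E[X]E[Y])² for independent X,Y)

Var(XY) = E[X²]E[Y²] - (E[X]E[Y])²
E[P] = 3.5, Var(P) = 0.75
E[V] = 0.4, Var(V) = 0.04
E[P²] = 0.75 + 3.5² = 13
E[V²] = 0.04 + 0.4² = 0.2
Var(Z) = 13*0.2 - (3.5*0.4)²
= 2.6 - 1.96 = 0.64

0.64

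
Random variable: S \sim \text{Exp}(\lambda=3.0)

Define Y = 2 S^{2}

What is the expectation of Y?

E[Y] = 2*E[S²]
E[S] = 0.33333333
E[S²] = Var(S) + (E[S])² = 0.11111111 + 0.11111111 = 0.22222222
E[Y] = 2*0.22222222 = 0.44444444

0.44444444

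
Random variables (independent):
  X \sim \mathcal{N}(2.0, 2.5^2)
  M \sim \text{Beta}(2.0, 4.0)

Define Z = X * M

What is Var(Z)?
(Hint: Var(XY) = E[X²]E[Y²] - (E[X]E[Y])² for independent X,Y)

Var(XY) = E[X²]E[Y²] - (E[X]E[Y])²
E[X] = 2, Var(X) = 6.25
E[M] = 0.33333333, Var(M) = 0.031746032
E[X²] = 6.25 + 2² = 10.25
E[M²] = 0.031746032 + 0.33333333² = 0.14285714
Var(Z) = 10.25*0.14285714 - (2*0.33333333)²
= 1.4642857 - 0.44444444 = 1.0198413

1.0198413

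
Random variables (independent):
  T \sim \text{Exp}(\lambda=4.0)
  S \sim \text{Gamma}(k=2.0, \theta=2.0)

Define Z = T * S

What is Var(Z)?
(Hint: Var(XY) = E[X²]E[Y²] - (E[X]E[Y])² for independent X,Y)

Var(XY) = E[X²]E[Y²] - (E[X]E[Y])²
E[T] = 0.25, Var(T) = 0.0625
E[S] = 4, Var(S) = 8
E[T²] = 0.0625 + 0.25² = 0.125
E[S²] = 8 + 4² = 24
Var(Z) = 0.125*24 - (0.25*4)²
= 3 - 1 = 2

2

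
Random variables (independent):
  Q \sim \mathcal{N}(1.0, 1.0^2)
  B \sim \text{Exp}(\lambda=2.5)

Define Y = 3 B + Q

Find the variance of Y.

For independent RVs: Var(aX + bY) = a²Var(X) + b²Var(Y)
Var(Q) = 1
Var(B) = 0.16
Var(Y) = 1²*1 + 3²*0.16
= 1*1 + 9*0.16 = 2.44

2.44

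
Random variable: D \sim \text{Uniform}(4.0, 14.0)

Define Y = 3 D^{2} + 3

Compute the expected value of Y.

E[Y] = 3*E[D²] + 3
E[D] = 9
E[D²] = Var(D) + (E[D])² = 8.3333333 + 81 = 89.333333
E[Y] = 3*89.333333 + 3 = 271

271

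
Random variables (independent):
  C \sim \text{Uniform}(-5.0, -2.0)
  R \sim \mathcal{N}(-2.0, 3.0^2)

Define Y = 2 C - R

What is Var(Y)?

For independent RVs: Var(aX + bY) = a²Var(X) + b²Var(Y)
Var(C) = 0.75
Var(R) = 9
Var(Y) = 2²*0.75 + (-1)²*9
= 4*0.75 + 1*9 = 12

12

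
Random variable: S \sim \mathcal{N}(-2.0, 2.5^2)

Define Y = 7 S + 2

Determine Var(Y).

For Y = aS + b: Var(Y) = a² * Var(S)
Var(S) = 2.5^2 = 6.25
Var(Y) = 7² * 6.25 = 49 * 6.25 = 306.25

306.25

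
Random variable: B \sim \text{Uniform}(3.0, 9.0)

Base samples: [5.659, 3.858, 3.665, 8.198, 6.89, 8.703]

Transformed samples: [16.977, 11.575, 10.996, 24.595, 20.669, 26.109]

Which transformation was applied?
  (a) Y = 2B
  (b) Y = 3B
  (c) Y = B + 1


Checking option (b) Y = 3B:
  B = 5.659 -> Y = 16.977 ✓
  B = 3.858 -> Y = 11.575 ✓
  B = 3.665 -> Y = 10.996 ✓
All samples match this transformation.

(b) 3B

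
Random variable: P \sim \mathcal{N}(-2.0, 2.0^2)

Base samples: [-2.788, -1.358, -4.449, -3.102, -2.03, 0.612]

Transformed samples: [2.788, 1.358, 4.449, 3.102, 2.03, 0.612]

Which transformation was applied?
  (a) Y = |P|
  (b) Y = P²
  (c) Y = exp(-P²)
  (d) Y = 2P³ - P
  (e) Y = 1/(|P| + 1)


Checking option (a) Y = |P|:
  P = -2.788 -> Y = 2.788 ✓
  P = -1.358 -> Y = 1.358 ✓
  P = -4.449 -> Y = 4.449 ✓
All samples match this transformation.

(a) |P|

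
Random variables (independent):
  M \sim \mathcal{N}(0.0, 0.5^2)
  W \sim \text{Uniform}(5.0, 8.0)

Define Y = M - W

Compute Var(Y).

For independent RVs: Var(aX + bY) = a²Var(X) + b²Var(Y)
Var(M) = 0.25
Var(W) = 0.75
Var(Y) = 1²*0.25 + (-1)²*0.75
= 1*0.25 + 1*0.75 = 1

1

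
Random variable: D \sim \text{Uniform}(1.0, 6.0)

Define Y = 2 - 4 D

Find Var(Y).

For Y = aD + b: Var(Y) = a² * Var(D)
Var(D) = (6 - 1)^2/12 = 2.0833333
Var(Y) = (-4)² * 2.0833333 = 16 * 2.0833333 = 33.333333

33.333333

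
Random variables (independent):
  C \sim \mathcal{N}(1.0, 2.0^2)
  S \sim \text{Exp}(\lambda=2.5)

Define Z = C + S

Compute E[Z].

E[Z] = 1*E[C] + 1*E[S]
E[C] = 1
E[S] = 0.4
E[Z] = 1*1 + 1*0.4 = 1.4

1.4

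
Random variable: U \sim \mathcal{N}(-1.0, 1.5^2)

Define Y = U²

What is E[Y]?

Using E[X²] = Var(X) + (E[X])²:
E[U] = -1
Var(U) = 1.5^2 = 2.25
E[U²] = 2.25 + (-1)² = 2.25 + 1 = 3.25

3.25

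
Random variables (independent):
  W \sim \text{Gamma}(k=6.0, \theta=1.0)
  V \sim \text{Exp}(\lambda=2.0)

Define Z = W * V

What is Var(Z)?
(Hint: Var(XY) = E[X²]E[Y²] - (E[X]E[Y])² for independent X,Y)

Var(XY) = E[X²]E[Y²] - (E[X]E[Y])²
E[W] = 6, Var(W) = 6
E[V] = 0.5, Var(V) = 0.25
E[W²] = 6 + 6² = 42
E[V²] = 0.25 + 0.5² = 0.5
Var(Z) = 42*0.5 - (6*0.5)²
= 21 - 9 = 12

12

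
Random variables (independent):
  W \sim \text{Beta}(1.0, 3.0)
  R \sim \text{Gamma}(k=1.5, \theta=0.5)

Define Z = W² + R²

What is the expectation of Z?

E[Z] = E[W²] + E[R²]
E[W²] = Var(W) + E[W]² = 0.0375 + 0.0625 = 0.1
E[R²] = Var(R) + E[R]² = 0.375 + 0.5625 = 0.9375
E[Z] = 0.1 + 0.9375 = 1.0375

1.0375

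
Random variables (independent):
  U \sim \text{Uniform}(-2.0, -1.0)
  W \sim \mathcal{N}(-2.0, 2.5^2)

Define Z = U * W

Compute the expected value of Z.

For independent RVs: E[XY] = E[X]*E[Y]
E[U] = -1.5
E[W] = -2
E[Z] = -1.5 * (-2) = 3

3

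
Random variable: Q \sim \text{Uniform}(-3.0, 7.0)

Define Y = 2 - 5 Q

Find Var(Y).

For Y = aQ + b: Var(Y) = a² * Var(Q)
Var(Q) = (7 + 3)^2/12 = 8.3333333
Var(Y) = (-5)² * 8.3333333 = 25 * 8.3333333 = 208.33333

208.33333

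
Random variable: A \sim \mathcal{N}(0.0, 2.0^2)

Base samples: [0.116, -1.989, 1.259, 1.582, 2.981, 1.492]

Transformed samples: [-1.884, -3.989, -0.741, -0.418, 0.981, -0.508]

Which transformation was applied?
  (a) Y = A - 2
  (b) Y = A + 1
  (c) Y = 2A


Checking option (a) Y = A - 2:
  A = 0.116 -> Y = -1.884 ✓
  A = -1.989 -> Y = -3.989 ✓
  A = 1.259 -> Y = -0.741 ✓
All samples match this transformation.

(a) A - 2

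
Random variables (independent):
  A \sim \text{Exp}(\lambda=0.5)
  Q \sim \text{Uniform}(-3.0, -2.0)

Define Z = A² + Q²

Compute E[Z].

E[Z] = E[A²] + E[Q²]
E[A²] = Var(A) + E[A]² = 4 + 4 = 8
E[Q²] = Var(Q) + E[Q]² = 0.083333333 + 6.25 = 6.3333333
E[Z] = 8 + 6.3333333 = 14.333333

14.333333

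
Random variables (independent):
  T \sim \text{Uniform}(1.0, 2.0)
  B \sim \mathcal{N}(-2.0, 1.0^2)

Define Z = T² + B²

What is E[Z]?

E[Z] = E[T²] + E[B²]
E[T²] = Var(T) + E[T]² = 0.083333333 + 2.25 = 2.3333333
E[B²] = Var(B) + E[B]² = 1 + 4 = 5
E[Z] = 2.3333333 + 5 = 7.3333333

7.3333333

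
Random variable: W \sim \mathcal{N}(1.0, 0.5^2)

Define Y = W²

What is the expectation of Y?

Using E[X²] = Var(X) + (E[X])²:
E[W] = 1
Var(W) = 0.5^2 = 0.25
E[W²] = 0.25 + 1² = 0.25 + 1 = 1.25

1.25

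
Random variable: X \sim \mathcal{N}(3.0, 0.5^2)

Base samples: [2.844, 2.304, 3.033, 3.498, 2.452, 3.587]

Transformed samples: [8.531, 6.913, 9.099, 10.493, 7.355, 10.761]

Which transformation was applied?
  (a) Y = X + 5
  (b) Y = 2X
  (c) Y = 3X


Checking option (c) Y = 3X:
  X = 2.844 -> Y = 8.531 ✓
  X = 2.304 -> Y = 6.913 ✓
  X = 3.033 -> Y = 9.099 ✓
All samples match this transformation.

(c) 3X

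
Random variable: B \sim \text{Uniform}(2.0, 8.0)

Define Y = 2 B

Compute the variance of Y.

For Y = aB + b: Var(Y) = a² * Var(B)
Var(B) = (8 - 2)^2/12 = 3
Var(Y) = 2² * 3 = 4 * 3 = 12

12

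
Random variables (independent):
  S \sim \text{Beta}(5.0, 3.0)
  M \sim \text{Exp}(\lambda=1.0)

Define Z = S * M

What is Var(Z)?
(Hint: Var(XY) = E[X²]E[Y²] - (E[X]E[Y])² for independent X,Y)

Var(XY) = E[X²]E[Y²] - (E[X]E[Y])²
E[S] = 0.625, Var(S) = 0.026041667
E[M] = 1, Var(M) = 1
E[S²] = 0.026041667 + 0.625² = 0.41666667
E[M²] = 1 + 1² = 2
Var(Z) = 0.41666667*2 - (0.625*1)²
= 0.83333333 - 0.390625 = 0.44270833

0.44270833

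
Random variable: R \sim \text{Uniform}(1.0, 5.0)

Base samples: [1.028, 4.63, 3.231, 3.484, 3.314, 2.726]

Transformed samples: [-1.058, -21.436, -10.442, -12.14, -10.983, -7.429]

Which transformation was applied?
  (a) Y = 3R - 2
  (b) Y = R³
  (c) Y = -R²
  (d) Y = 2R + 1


Checking option (c) Y = -R²:
  R = 1.028 -> Y = -1.058 ✓
  R = 4.63 -> Y = -21.436 ✓
  R = 3.231 -> Y = -10.442 ✓
All samples match this transformation.

(c) -R²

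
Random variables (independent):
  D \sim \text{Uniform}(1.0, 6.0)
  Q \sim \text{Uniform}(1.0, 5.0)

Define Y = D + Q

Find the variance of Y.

For independent RVs: Var(aX + bY) = a²Var(X) + b²Var(Y)
Var(D) = 2.0833333
Var(Q) = 1.3333333
Var(Y) = 1²*2.0833333 + 1²*1.3333333
= 1*2.0833333 + 1*1.3333333 = 3.4166667

3.4166667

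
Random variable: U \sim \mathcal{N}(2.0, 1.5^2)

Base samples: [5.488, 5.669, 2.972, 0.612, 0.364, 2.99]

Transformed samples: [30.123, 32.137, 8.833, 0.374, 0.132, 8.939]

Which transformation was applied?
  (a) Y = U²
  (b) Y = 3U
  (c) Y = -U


Checking option (a) Y = U²:
  U = 5.488 -> Y = 30.123 ✓
  U = 5.669 -> Y = 32.137 ✓
  U = 2.972 -> Y = 8.833 ✓
All samples match this transformation.

(a) U²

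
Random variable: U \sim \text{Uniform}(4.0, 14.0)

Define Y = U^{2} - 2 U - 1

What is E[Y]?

E[Y] = 1*E[U²] - 2*E[U] - 1
E[U] = 9
E[U²] = Var(U) + (E[U])² = 8.3333333 + 81 = 89.333333
E[Y] = 1*89.333333 - 2*9 - 1 = 70.333333

70.333333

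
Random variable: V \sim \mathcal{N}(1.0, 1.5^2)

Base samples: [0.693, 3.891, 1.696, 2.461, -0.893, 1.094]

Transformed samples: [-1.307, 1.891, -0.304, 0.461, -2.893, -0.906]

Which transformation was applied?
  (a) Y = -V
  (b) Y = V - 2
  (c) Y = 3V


Checking option (b) Y = V - 2:
  V = 0.693 -> Y = -1.307 ✓
  V = 3.891 -> Y = 1.891 ✓
  V = 1.696 -> Y = -0.304 ✓
All samples match this transformation.

(b) V - 2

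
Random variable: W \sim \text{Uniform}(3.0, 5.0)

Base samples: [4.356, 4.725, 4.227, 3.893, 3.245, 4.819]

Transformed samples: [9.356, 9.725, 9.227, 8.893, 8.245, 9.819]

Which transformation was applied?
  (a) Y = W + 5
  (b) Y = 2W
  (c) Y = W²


Checking option (a) Y = W + 5:
  W = 4.356 -> Y = 9.356 ✓
  W = 4.725 -> Y = 9.725 ✓
  W = 4.227 -> Y = 9.227 ✓
All samples match this transformation.

(a) W + 5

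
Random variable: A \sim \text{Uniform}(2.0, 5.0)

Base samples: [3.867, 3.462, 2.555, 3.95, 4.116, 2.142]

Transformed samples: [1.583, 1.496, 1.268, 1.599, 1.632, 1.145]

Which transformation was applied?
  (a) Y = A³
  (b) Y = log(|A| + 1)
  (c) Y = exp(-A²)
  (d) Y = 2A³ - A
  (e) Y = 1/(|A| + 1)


Checking option (b) Y = log(|A| + 1):
  A = 3.867 -> Y = 1.583 ✓
  A = 3.462 -> Y = 1.496 ✓
  A = 2.555 -> Y = 1.268 ✓
All samples match this transformation.

(b) log(|A| + 1)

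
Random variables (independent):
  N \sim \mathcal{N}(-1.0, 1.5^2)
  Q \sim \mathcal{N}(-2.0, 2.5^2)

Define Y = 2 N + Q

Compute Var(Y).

For independent RVs: Var(aX + bY) = a²Var(X) + b²Var(Y)
Var(N) = 2.25
Var(Q) = 6.25
Var(Y) = 2²*2.25 + 1²*6.25
= 4*2.25 + 1*6.25 = 15.25

15.25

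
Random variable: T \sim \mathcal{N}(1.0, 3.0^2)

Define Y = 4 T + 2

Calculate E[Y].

For Y = 4T + 2:
E[Y] = 4 * E[T] + 2
E[T] = 1.0 = 1
E[Y] = 4 * 1 + 2 = 6

6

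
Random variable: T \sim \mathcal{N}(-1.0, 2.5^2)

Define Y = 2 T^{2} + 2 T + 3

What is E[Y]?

E[Y] = 2*E[T²] + 2*E[T] + 3
E[T] = -1
E[T²] = Var(T) + (E[T])² = 6.25 + 1 = 7.25
E[Y] = 2*7.25 + 2*(-1) + 3 = 15.5

15.5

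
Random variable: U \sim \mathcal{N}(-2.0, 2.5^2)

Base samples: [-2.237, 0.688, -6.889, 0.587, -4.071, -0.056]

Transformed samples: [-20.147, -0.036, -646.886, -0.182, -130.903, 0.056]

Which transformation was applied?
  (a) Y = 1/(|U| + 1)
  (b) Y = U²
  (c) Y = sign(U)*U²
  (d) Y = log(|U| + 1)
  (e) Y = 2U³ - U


Checking option (e) Y = 2U³ - U:
  U = -2.237 -> Y = -20.147 ✓
  U = 0.688 -> Y = -0.036 ✓
  U = -6.889 -> Y = -646.886 ✓
All samples match this transformation.

(e) 2U³ - U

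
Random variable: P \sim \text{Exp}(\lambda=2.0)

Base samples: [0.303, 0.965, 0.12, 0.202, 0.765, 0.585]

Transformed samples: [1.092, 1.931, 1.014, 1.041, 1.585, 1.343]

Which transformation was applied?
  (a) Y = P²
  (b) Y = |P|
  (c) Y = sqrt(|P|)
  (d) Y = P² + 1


Checking option (d) Y = P² + 1:
  P = 0.303 -> Y = 1.092 ✓
  P = 0.965 -> Y = 1.931 ✓
  P = 0.12 -> Y = 1.014 ✓
All samples match this transformation.

(d) P² + 1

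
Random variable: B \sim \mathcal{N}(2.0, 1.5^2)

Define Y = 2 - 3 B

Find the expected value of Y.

For Y = -3B + 2:
E[Y] = -3 * E[B] + 2
E[B] = 2.0 = 2
E[Y] = -3 * 2 + 2 = -4

-4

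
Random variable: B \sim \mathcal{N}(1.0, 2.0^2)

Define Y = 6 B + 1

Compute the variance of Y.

For Y = aB + b: Var(Y) = a² * Var(B)
Var(B) = 2.0^2 = 4
Var(Y) = 6² * 4 = 36 * 4 = 144

144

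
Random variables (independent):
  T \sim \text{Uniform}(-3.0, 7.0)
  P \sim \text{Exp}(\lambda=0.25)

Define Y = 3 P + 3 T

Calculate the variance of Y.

For independent RVs: Var(aX + bY) = a²Var(X) + b²Var(Y)
Var(T) = 8.3333333
Var(P) = 16
Var(Y) = 3²*8.3333333 + 3²*16
= 9*8.3333333 + 9*16 = 219

219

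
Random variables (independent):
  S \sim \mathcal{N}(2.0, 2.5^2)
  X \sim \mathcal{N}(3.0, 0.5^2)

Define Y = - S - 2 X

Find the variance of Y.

For independent RVs: Var(aX + bY) = a²Var(X) + b²Var(Y)
Var(S) = 6.25
Var(X) = 0.25
Var(Y) = (-1)²*6.25 + (-2)²*0.25
= 1*6.25 + 4*0.25 = 7.25

7.25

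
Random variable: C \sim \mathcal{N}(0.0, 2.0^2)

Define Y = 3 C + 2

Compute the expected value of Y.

For Y = 3C + 2:
E[Y] = 3 * E[C] + 2
E[C] = 0.0 = 0
E[Y] = 3 * 0 + 2 = 2

2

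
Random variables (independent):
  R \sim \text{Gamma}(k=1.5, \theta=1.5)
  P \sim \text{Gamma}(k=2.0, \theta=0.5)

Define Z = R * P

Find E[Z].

For independent RVs: E[XY] = E[X]*E[Y]
E[R] = 2.25
E[P] = 1
E[Z] = 2.25 * 1 = 2.25

2.25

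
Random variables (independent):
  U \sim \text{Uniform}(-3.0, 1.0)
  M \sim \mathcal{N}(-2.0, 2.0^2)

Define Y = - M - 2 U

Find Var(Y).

For independent RVs: Var(aX + bY) = a²Var(X) + b²Var(Y)
Var(U) = 1.3333333
Var(M) = 4
Var(Y) = (-2)²*1.3333333 + (-1)²*4
= 4*1.3333333 + 1*4 = 9.3333333

9.3333333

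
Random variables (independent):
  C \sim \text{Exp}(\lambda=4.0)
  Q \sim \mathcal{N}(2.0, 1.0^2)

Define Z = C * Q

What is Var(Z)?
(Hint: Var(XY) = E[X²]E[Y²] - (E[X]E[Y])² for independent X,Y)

Var(XY) = E[X²]E[Y²] - (E[X]E[Y])²
E[C] = 0.25, Var(C) = 0.0625
E[Q] = 2, Var(Q) = 1
E[C²] = 0.0625 + 0.25² = 0.125
E[Q²] = 1 + 2² = 5
Var(Z) = 0.125*5 - (0.25*2)²
= 0.625 - 0.25 = 0.375

0.375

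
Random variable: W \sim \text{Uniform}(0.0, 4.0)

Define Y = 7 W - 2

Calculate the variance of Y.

For Y = aW + b: Var(Y) = a² * Var(W)
Var(W) = (4 - 0)^2/12 = 1.3333333
Var(Y) = 7² * 1.3333333 = 49 * 1.3333333 = 65.333333

65.333333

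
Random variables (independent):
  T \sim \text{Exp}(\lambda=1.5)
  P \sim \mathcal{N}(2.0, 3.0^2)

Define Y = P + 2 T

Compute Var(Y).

For independent RVs: Var(aX + bY) = a²Var(X) + b²Var(Y)
Var(T) = 0.44444444
Var(P) = 9
Var(Y) = 2²*0.44444444 + 1²*9
= 4*0.44444444 + 1*9 = 10.777778

10.777778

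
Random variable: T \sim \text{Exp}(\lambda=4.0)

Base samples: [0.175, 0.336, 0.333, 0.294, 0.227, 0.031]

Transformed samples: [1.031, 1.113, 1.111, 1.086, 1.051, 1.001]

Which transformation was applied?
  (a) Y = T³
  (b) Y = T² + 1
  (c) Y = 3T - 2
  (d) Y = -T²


Checking option (b) Y = T² + 1:
  T = 0.175 -> Y = 1.031 ✓
  T = 0.336 -> Y = 1.113 ✓
  T = 0.333 -> Y = 1.111 ✓
All samples match this transformation.

(b) T² + 1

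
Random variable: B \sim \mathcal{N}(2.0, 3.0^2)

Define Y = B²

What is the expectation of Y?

Using E[X²] = Var(X) + (E[X])²:
E[B] = 2
Var(B) = 3.0^2 = 9
E[B²] = 9 + 2² = 9 + 4 = 13

13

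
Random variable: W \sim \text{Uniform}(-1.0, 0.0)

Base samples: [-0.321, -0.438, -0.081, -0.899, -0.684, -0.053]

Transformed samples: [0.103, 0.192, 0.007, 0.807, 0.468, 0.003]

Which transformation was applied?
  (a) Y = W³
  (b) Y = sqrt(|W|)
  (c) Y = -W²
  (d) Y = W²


Checking option (d) Y = W²:
  W = -0.321 -> Y = 0.103 ✓
  W = -0.438 -> Y = 0.192 ✓
  W = -0.081 -> Y = 0.007 ✓
All samples match this transformation.

(d) W²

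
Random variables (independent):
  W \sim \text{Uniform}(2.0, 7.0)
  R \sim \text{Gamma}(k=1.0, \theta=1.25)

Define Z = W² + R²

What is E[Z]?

E[Z] = E[W²] + E[R²]
E[W²] = Var(W) + E[W]² = 2.0833333 + 20.25 = 22.333333
E[R²] = Var(R) + E[R]² = 1.5625 + 1.5625 = 3.125
E[Z] = 22.333333 + 3.125 = 25.458333

25.458333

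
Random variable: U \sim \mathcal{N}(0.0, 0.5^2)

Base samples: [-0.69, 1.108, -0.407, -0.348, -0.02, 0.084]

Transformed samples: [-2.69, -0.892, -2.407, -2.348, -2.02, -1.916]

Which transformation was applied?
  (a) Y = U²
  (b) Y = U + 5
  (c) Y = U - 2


Checking option (c) Y = U - 2:
  U = -0.69 -> Y = -2.69 ✓
  U = 1.108 -> Y = -0.892 ✓
  U = -0.407 -> Y = -2.407 ✓
All samples match this transformation.

(c) U - 2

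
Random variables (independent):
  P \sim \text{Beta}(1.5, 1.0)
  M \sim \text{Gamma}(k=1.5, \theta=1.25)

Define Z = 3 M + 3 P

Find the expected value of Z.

E[Z] = 3*E[P] + 3*E[M]
E[P] = 0.6
E[M] = 1.875
E[Z] = 3*0.6 + 3*1.875 = 7.425

7.425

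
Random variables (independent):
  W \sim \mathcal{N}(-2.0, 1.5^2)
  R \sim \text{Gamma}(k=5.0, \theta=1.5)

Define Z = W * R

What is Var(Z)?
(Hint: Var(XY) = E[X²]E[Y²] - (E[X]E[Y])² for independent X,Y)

Var(XY) = E[X²]E[Y²] - (E[X]E[Y])²
E[W] = -2, Var(W) = 2.25
E[R] = 7.5, Var(R) = 11.25
E[W²] = 2.25 + (-2)² = 6.25
E[R²] = 11.25 + 7.5² = 67.5
Var(Z) = 6.25*67.5 - (-2*7.5)²
= 421.875 - 225 = 196.875

196.875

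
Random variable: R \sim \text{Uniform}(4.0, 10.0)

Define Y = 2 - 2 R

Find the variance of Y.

For Y = aR + b: Var(Y) = a² * Var(R)
Var(R) = (10 - 4)^2/12 = 3
Var(Y) = (-2)² * 3 = 4 * 3 = 12

12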